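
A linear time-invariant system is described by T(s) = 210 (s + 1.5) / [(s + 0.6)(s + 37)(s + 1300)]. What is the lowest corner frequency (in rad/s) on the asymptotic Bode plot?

Break frequencies occur at each pole and zero magnitude: 0.6 rad/s, 1.5 rad/s, 37 rad/s, 1300 rad/s.
The lowest is 0.6 rad/s.

0.6 rad/s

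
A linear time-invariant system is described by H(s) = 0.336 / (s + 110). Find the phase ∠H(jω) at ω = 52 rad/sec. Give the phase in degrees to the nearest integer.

-25°

∠(j52 + 110) = arctan(52/110) = 25.30°
∠H(j52) = −25.30° = -25.30°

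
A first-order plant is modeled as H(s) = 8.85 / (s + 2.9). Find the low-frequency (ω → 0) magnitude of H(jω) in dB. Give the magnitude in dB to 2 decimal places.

9.69 dB

H(0) = 8.85 / 2.9 = 3.0517
20 log₁₀(3.0517) = 9.691 dB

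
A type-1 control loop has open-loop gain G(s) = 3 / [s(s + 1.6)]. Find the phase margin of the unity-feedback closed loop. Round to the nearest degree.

49 deg

Gain crossover: |G(jω)| = 1 at ω ≈ 1.41 rad s⁻¹.
∠G(j1.41) = −90° − arctan(1.41/1.6) ≈ -131.34°
PM = 180° + (-131.34°) = 48.66°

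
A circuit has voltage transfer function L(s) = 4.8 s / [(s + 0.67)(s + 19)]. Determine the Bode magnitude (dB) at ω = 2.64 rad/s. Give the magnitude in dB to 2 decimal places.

|j2.64| = 2.64
|j2.64 + 0.67| = √(2.64² + 0.67²) = 2.724
|j2.64 + 19| = √(2.64² + 19²) = 19.18
|L(j2.64)| = 4.8 × 2.64 / (2.724 × 19.18) = 0.24254
20 log₁₀(0.24254) = -12.304 dB

-12.30 dB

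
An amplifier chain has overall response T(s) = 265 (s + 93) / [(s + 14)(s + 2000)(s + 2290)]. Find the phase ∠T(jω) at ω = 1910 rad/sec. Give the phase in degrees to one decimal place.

∠(j1910 + 93) = arctan(1910/93) = 87.21°
∠(j1910 + 14) = arctan(1910/14) = 89.58°
∠(j1910 + 2000) = arctan(1910/2000) = 43.68°
∠(j1910 + 2290) = arctan(1910/2290) = 39.83°
∠T(j1910) = 87.21° − (89.58° + 43.68° + 39.83°) = -85.88°

-85.9 deg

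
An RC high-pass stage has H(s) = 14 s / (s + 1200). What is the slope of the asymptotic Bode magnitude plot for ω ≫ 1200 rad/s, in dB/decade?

With 1 zero and 1 pole, the high-frequency asymptotic slope is 20 × (1 − 1) = 0 dB/decade.

0 dB/decade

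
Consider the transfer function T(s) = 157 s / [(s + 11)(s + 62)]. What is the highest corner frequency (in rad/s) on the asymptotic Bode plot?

62 rad/s

Break frequencies occur at each pole and zero magnitude: 11 rad/s, 62 rad/s.
The highest is 62 rad/s.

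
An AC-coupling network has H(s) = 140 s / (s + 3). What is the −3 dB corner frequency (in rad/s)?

3 rad/s

For a single-pole high-pass, the −3 dB point is at the pole: ω = 3 rad/s.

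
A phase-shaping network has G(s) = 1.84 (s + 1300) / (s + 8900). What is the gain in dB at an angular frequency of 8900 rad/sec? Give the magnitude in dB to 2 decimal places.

2.38 dB

|j8900 + 1300| = √(8900² + 1300²) = 8994
|j8900 + 8900| = √(8900² + 8900²) = 1.259e+04
|G(j8900)| = 1.84 × 8994 / 1.259e+04 = 1.3149
20 log₁₀(1.3149) = 2.378 dB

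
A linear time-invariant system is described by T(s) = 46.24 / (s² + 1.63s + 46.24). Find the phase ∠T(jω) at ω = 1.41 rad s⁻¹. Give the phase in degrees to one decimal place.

-3.0 deg

∠[(j1.41)² + 1.63(j1.41) + 46.24] = ∠[44.252 + j2.2983] = 2.97°
∠T(j1.41) = −2.97° = -2.97°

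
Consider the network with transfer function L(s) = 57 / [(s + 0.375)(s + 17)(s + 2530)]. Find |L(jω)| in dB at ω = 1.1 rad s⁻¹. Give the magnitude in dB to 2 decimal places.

-58.88 dB

|j1.1 + 0.375| = √(1.1² + 0.375²) = 1.162
|j1.1 + 17| = √(1.1² + 17²) = 17.04
|j1.1 + 2530| = √(1.1² + 2530²) = 2530
|L(j1.1)| = 57 / (1.162 × 17.04 × 2530) = 0.001138
20 log₁₀(0.001138) = -58.877 dB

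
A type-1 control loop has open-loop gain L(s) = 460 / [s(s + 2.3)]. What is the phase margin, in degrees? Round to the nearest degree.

6°

Gain crossover: |L(jω)| = 1 at ω ≈ 21.4 rad s⁻¹.
∠L(j21.4) = −90° − arctan(21.4/2.3) ≈ -173.86°
PM = 180° + (-173.86°) = 6.14°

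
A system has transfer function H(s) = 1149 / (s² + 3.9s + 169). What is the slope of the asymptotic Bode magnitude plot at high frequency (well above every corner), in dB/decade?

With 0 zeros and 2 poles, the high-frequency asymptotic slope is 20 × (0 − 2) = -40 dB/decade.

-40 dB/decade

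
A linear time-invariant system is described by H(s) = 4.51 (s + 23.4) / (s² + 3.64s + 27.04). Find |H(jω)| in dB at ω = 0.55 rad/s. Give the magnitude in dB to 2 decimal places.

11.90 dB

|j0.55 + 23.4| = √(0.55² + 23.4²) = 23.41
|(j0.55)² + 3.64(j0.55) + 27.04| = |26.738 + j2.002| = 26.81
|H(j0.55)| = 4.51 × 23.41 / 26.81 = 3.9371
20 log₁₀(3.9371) = 11.904 dB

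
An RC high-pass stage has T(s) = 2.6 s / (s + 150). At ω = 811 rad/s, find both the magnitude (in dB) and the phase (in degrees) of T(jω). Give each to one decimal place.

|j811| = 811
|j811 + 150| = √(811² + 150²) = 824.8
|T(j811)| = 2.6 × 811 / 824.8 = 2.5566
20 log₁₀(2.5566) = 8.15 dB
∠(j811) = 90.00°
∠(j811 + 150) = arctan(811/150) = 79.52°
∠T(j811) = 90.00° − 79.52° = 10.48°

|T| = 8.2 dB, ∠T = 10.5°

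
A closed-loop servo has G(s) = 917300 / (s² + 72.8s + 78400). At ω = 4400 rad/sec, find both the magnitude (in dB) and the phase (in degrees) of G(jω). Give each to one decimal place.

|G| = -26.5 dB, ∠G = -179.0°

|(j4400)² + 72.8(j4400) + 78400| = |-1.9282e+07 + j3.2032e+05| = 1.928e+07
|G(j4400)| = 917300 / 1.928e+07 = 0.047567
20 log₁₀(0.047567) = -26.45 dB
∠[(j4400)² + 72.8(j4400) + 78400] = ∠[-1.9282e+07 + j3.2032e+05] = 179.05°
∠G(j4400) = −179.05° = -179.05°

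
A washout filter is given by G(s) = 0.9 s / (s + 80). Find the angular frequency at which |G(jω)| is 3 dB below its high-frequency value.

For a single-pole high-pass, the −3 dB point is at the pole: ω = 80 rad/sec.

80 rad/sec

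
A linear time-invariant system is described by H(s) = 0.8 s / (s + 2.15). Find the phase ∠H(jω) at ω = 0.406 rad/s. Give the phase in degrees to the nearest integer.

∠(j0.406) = 90.00°
∠(j0.406 + 2.15) = arctan(0.406/2.15) = 10.69°
∠H(j0.406) = 90.00° − 10.69° = 79.31°

79°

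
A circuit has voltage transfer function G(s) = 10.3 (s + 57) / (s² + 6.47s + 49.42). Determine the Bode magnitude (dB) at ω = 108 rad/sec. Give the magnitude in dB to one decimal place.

-19.3 dB

|j108 + 57| = √(108² + 57²) = 122.1
|(j108)² + 6.47(j108) + 49.42| = |-11615 + j698.76| = 1.164e+04
|G(j108)| = 10.3 × 122.1 / 1.164e+04 = 0.1081
20 log₁₀(0.1081) = -19.32 dB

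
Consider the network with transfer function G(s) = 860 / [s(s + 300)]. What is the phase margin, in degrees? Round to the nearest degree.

Gain crossover: |G(jω)| = 1 at ω ≈ 2.87 rad/s.
∠G(j2.87) = −90° − arctan(2.87/300) ≈ -90.55°
PM = 180° + (-90.55°) = 89.45°

89°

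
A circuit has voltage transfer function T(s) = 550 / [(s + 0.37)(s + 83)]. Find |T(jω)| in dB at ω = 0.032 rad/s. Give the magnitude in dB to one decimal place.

|j0.032 + 0.37| = √(0.032² + 0.37²) = 0.3714
|j0.032 + 83| = √(0.032² + 83²) = 83
|T(j0.032)| = 550 / (0.3714 × 83) = 17.843
20 log₁₀(17.843) = 25.03 dB

25.0 dB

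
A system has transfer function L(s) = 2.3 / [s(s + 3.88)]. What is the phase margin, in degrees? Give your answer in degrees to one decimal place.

81.4 deg

Gain crossover: |L(jω)| = 1 at ω ≈ 0.586 rad/s.
∠L(j0.586) = −90° − arctan(0.586/3.88) ≈ -98.59°
PM = 180° + (-98.59°) = 81.41°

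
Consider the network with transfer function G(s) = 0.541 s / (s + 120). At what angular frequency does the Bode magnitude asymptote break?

The single real pole at s = −120 gives a corner at ω = 120 rad s⁻¹.

120 rad s⁻¹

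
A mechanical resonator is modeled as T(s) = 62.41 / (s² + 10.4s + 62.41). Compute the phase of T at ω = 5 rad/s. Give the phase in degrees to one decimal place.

-54.3°

∠[(j5)² + 10.4(j5) + 62.41] = ∠[37.41 + j52] = 54.27°
∠T(j5) = −54.27° = -54.27°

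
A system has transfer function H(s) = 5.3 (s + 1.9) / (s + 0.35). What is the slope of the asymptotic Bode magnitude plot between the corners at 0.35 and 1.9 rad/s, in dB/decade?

In this band the factors already past their corner are: pole at 0.35; net slope = -20 dB/decade.

-20 dB/decade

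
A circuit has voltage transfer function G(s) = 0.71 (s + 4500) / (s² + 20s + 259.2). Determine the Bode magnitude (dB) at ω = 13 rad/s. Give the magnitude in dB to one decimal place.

|j13 + 4500| = √(13² + 4500²) = 4500
|(j13)² + 20(j13) + 259.2| = |90.2 + j260| = 275.2
|G(j13)| = 0.71 × 4500 / 275.2 = 11.61
20 log₁₀(11.61) = 21.30 dB

21.3 dB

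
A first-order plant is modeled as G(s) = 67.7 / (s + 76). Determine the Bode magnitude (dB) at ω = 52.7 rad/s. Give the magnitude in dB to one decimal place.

|j52.7 + 76| = √(52.7² + 76²) = 92.48
|G(j52.7)| = 67.7 / 92.48 = 0.73202
20 log₁₀(0.73202) = -2.71 dB

-2.7 dB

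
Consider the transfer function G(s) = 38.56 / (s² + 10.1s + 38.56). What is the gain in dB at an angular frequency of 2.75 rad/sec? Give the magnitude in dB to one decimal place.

-0.7 dB

|(j2.75)² + 10.1(j2.75) + 38.56| = |30.998 + j27.775| = 41.62
|G(j2.75)| = 38.56 / 41.62 = 0.92646
20 log₁₀(0.92646) = -0.66 dB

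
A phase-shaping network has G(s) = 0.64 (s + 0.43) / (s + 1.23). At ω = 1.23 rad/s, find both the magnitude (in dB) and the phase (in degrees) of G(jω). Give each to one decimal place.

|G| = -6.4 dB, ∠G = 25.7°

|j1.23 + 0.43| = √(1.23² + 0.43²) = 1.303
|j1.23 + 1.23| = √(1.23² + 1.23²) = 1.739
|G(j1.23)| = 0.64 × 1.303 / 1.739 = 0.47941
20 log₁₀(0.47941) = -6.39 dB
∠(j1.23 + 0.43) = arctan(1.23/0.43) = 70.73°
∠(j1.23 + 1.23) = arctan(1.23/1.23) = 45.00°
∠G(j1.23) = 70.73° − 45.00° = 25.73°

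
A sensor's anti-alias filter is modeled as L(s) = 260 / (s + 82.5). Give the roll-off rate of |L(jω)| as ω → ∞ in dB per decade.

With 0 zeros and 1 pole, the high-frequency asymptotic slope is 20 × (0 − 1) = -20 dB/decade.

-20 dB/decade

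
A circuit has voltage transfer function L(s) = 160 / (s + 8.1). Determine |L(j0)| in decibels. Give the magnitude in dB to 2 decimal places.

25.91 dB

L(0) = 160 / 8.1 = 19.753
20 log₁₀(19.753) = 25.913 dB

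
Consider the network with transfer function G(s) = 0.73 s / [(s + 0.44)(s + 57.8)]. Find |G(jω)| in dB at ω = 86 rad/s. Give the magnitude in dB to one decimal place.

-43.0 dB

|j86| = 86
|j86 + 0.44| = √(86² + 0.44²) = 86
|j86 + 57.8| = √(86² + 57.8²) = 103.6
|G(j86)| = 0.73 × 86 / (86 × 103.6) = 0.007045
20 log₁₀(0.007045) = -43.04 dB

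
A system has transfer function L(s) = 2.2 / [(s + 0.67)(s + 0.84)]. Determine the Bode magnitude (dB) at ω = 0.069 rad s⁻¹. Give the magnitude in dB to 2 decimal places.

|j0.069 + 0.67| = √(0.069² + 0.67²) = 0.6735
|j0.069 + 0.84| = √(0.069² + 0.84²) = 0.8428
|L(j0.069)| = 2.2 / (0.6735 × 0.8428) = 3.8754
20 log₁₀(3.8754) = 11.766 dB

11.77 dB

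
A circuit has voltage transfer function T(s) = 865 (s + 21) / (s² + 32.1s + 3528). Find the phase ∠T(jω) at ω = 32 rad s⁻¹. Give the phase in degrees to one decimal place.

34.4°

∠(j32 + 21) = arctan(32/21) = 56.73°
∠[(j32)² + 32.1(j32) + 3528] = ∠[2504 + j1027.2] = 22.30°
∠T(j32) = 56.73° − 22.30° = 34.42°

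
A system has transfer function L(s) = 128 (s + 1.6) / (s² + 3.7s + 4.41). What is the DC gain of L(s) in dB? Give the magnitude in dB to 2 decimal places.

L(0) = 128 × 1.6 / 4.41 = 46.44
20 log₁₀(46.44) = 33.338 dB

33.34 dB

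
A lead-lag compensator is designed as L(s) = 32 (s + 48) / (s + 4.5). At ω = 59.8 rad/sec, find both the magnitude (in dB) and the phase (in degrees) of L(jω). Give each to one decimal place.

|j59.8 + 48| = √(59.8² + 48²) = 76.68
|j59.8 + 4.5| = √(59.8² + 4.5²) = 59.97
|L(j59.8)| = 32 × 76.68 / 59.97 = 40.918
20 log₁₀(40.918) = 32.24 dB
∠(j59.8 + 48) = arctan(59.8/48) = 51.25°
∠(j59.8 + 4.5) = arctan(59.8/4.5) = 85.70°
∠L(j59.8) = 51.25° − 85.70° = -34.45°

|L| = 32.2 dB, ∠L = -34.4°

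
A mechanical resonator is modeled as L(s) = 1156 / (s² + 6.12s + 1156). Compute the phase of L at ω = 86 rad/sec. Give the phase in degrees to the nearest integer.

-175 deg

∠[(j86)² + 6.12(j86) + 1156] = ∠[-6240 + j526.32] = 175.18°
∠L(j86) = −175.18° = -175.18°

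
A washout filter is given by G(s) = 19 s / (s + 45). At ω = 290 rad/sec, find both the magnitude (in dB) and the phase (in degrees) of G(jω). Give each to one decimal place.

|j290| = 290
|j290 + 45| = √(290² + 45²) = 293.5
|G(j290)| = 19 × 290 / 293.5 = 18.775
20 log₁₀(18.775) = 25.47 dB
∠(j290) = 90.00°
∠(j290 + 45) = arctan(290/45) = 81.18°
∠G(j290) = 90.00° − 81.18° = 8.82°

|G| = 25.5 dB, ∠G = 8.8°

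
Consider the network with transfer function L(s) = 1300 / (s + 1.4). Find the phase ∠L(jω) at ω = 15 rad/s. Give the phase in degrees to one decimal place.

-84.7°

∠(j15 + 1.4) = arctan(15/1.4) = 84.67°
∠L(j15) = −84.67° = -84.67°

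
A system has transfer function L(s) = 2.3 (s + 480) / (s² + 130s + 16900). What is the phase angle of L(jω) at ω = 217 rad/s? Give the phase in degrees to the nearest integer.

-113°

∠(j217 + 480) = arctan(217/480) = 24.33°
∠[(j217)² + 130(j217) + 16900] = ∠[-30189 + j28210] = 136.94°
∠L(j217) = 24.33° − 136.94° = -112.61°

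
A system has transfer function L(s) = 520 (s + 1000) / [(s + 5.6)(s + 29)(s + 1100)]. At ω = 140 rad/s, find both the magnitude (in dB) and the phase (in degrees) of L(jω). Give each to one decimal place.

|j140 + 1000| = √(140² + 1000²) = 1010
|j140 + 5.6| = √(140² + 5.6²) = 140.1
|j140 + 29| = √(140² + 29²) = 143
|j140 + 1100| = √(140² + 1100²) = 1109
|L(j140)| = 520 × 1010 / (140.1 × 143 × 1109) = 0.023638
20 log₁₀(0.023638) = -32.53 dB
∠(j140 + 1000) = arctan(140/1000) = 7.97°
∠(j140 + 5.6) = arctan(140/5.6) = 87.71°
∠(j140 + 29) = arctan(140/29) = 78.30°
∠(j140 + 1100) = arctan(140/1100) = 7.25°
∠L(j140) = 7.97° − (87.71° + 78.30° + 7.25°) = -165.29°

|L| = -32.5 dB, ∠L = -165.3°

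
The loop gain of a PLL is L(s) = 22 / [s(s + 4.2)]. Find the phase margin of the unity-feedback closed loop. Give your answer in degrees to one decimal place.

47.4°

Gain crossover: |L(jω)| = 1 at ω ≈ 3.86 rad/s.
∠L(j3.86) = −90° − arctan(3.86/4.2) ≈ -132.57°
PM = 180° + (-132.57°) = 47.43°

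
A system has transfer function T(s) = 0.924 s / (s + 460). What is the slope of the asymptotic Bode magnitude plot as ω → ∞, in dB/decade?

0 dB/decade

With 1 zero and 1 pole, the high-frequency asymptotic slope is 20 × (1 − 1) = 0 dB/decade.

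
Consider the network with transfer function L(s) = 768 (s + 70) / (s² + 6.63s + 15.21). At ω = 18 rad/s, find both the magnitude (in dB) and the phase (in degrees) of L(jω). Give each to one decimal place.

|L| = 44.5 dB, ∠L = -144.4°

|j18 + 70| = √(18² + 70²) = 72.28
|(j18)² + 6.63(j18) + 15.21| = |-308.79 + j119.34| = 331
|L(j18)| = 768 × 72.28 / 331 = 167.68
20 log₁₀(167.68) = 44.49 dB
∠(j18 + 70) = arctan(18/70) = 14.42°
∠[(j18)² + 6.63(j18) + 15.21] = ∠[-308.79 + j119.34] = 158.87°
∠L(j18) = 14.42° − 158.87° = -144.45°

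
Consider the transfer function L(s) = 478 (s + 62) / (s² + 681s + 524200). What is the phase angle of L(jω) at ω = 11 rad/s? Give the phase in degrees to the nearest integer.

9°

∠(j11 + 62) = arctan(11/62) = 10.06°
∠[(j11)² + 681(j11) + 524200] = ∠[5.2408e+05 + j7491] = 0.82°
∠L(j11) = 10.06° − 0.82° = 9.24°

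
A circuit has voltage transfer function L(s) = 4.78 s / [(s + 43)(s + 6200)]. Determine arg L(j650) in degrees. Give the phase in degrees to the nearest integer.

∠(j650) = 90.00°
∠(j650 + 43) = arctan(650/43) = 86.22°
∠(j650 + 6200) = arctan(650/6200) = 5.98°
∠L(j650) = 90.00° − (86.22° + 5.98°) = -2.20°

-2°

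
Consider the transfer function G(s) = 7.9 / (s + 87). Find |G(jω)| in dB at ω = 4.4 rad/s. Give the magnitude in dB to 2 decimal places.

-20.85 dB

|j4.4 + 87| = √(4.4² + 87²) = 87.11
|G(j4.4)| = 7.9 / 87.11 = 0.090689
20 log₁₀(0.090689) = -20.849 dB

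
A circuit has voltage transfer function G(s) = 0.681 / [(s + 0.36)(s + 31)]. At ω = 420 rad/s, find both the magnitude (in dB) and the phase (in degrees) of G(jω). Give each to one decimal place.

|j420 + 0.36| = √(420² + 0.36²) = 420
|j420 + 31| = √(420² + 31²) = 421.1
|G(j420)| = 0.681 / (420 × 421.1) = 3.8501e-06
20 log₁₀(3.8501e-06) = -108.29 dB
∠(j420 + 0.36) = arctan(420/0.36) = 89.95°
∠(j420 + 31) = arctan(420/31) = 85.78°
∠G(j420) = − (89.95° + 85.78°) = -175.73°

|G| = -108.3 dB, ∠G = -175.7°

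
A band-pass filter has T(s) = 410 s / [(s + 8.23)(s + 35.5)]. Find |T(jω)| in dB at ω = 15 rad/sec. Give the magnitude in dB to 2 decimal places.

|j15| = 15
|j15 + 8.23| = √(15² + 8.23²) = 17.11
|j15 + 35.5| = √(15² + 35.5²) = 38.54
|T(j15)| = 410 × 15 / (17.11 × 38.54) = 9.3269
20 log₁₀(9.3269) = 19.395 dB

19.39 dB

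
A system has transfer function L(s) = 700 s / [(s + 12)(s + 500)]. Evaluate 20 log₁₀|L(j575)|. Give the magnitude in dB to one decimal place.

-0.7 dB

|j575| = 575
|j575 + 12| = √(575² + 12²) = 575.1
|j575 + 500| = √(575² + 500²) = 762
|L(j575)| = 700 × 575 / (575.1 × 762) = 0.91845
20 log₁₀(0.91845) = -0.74 dB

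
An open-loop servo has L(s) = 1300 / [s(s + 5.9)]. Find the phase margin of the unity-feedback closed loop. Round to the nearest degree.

Gain crossover: |L(jω)| = 1 at ω ≈ 35.8 rad/s.
∠L(j35.8) = −90° − arctan(35.8/5.9) ≈ -170.65°
PM = 180° + (-170.65°) = 9.35°

9°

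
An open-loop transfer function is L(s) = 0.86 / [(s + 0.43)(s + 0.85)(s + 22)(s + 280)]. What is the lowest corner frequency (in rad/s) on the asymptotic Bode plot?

0.43 rad/s

Break frequencies occur at each pole and zero magnitude: 0.43 rad/s, 0.85 rad/s, 22 rad/s, 280 rad/s.
The lowest is 0.43 rad/s.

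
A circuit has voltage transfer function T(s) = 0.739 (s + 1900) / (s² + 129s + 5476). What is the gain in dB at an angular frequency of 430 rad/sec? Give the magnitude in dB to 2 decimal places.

|j430 + 1900| = √(430² + 1900²) = 1948
|(j430)² + 129(j430) + 5476| = |-1.7942e+05 + j55470| = 1.878e+05
|T(j430)| = 0.739 × 1948 / 1.878e+05 = 0.0076655
20 log₁₀(0.0076655) = -42.309 dB

-42.31 dB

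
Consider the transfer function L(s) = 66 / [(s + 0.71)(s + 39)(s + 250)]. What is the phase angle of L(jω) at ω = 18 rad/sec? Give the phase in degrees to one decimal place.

∠(j18 + 0.71) = arctan(18/0.71) = 87.74°
∠(j18 + 39) = arctan(18/39) = 24.78°
∠(j18 + 250) = arctan(18/250) = 4.12°
∠L(j18) = − (87.74° + 24.78° + 4.12°) = -116.63°

-116.6 deg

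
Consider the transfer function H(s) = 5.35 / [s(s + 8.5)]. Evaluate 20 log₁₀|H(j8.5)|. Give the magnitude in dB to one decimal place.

-25.6 dB

|j8.5 + 8.5| = √(8.5² + 8.5²) = 12.02
|j8.5| = 8.5
|H(j8.5)| = 5.35 / (12.02 × 8.5) = 0.05236
20 log₁₀(0.05236) = -25.62 dB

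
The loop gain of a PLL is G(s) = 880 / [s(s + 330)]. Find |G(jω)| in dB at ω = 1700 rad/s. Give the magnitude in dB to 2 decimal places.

|j1700 + 330| = √(1700² + 330²) = 1732
|j1700| = 1700
|G(j1700)| = 880 / (1732 × 1700) = 0.00029892
20 log₁₀(0.00029892) = -70.489 dB

-70.49 dB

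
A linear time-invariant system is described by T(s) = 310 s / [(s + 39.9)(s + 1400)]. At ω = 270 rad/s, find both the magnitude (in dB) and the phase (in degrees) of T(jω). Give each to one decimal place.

|j270| = 270
|j270 + 39.9| = √(270² + 39.9²) = 272.9
|j270 + 1400| = √(270² + 1400²) = 1426
|T(j270)| = 310 × 270 / (272.9 × 1426) = 0.21509
20 log₁₀(0.21509) = -13.35 dB
∠(j270) = 90.00°
∠(j270 + 39.9) = arctan(270/39.9) = 81.59°
∠(j270 + 1400) = arctan(270/1400) = 10.92°
∠T(j270) = 90.00° − (81.59° + 10.92°) = -2.51°

|T| = -13.3 dB, ∠T = -2.5°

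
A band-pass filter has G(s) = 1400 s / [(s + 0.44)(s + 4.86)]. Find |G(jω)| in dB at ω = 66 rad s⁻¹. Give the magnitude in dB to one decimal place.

|j66| = 66
|j66 + 0.44| = √(66² + 0.44²) = 66
|j66 + 4.86| = √(66² + 4.86²) = 66.18
|G(j66)| = 1400 × 66 / (66 × 66.18) = 21.154
20 log₁₀(21.154) = 26.51 dB

26.5 dB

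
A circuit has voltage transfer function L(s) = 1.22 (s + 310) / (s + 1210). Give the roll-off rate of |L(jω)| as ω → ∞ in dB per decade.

0 dB/decade

With 1 zero and 1 pole, the high-frequency asymptotic slope is 20 × (1 − 1) = 0 dB/decade.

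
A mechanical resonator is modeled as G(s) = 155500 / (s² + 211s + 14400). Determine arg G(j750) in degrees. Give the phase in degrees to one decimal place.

-163.9°

∠[(j750)² + 211(j750) + 14400] = ∠[-5.481e+05 + j1.5825e+05] = 163.90°
∠G(j750) = −163.90° = -163.90°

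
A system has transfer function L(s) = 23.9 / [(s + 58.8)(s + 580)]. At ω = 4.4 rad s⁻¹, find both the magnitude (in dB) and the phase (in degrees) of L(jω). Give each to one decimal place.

|L| = -63.1 dB, ∠L = -4.7°

|j4.4 + 58.8| = √(4.4² + 58.8²) = 58.96
|j4.4 + 580| = √(4.4² + 580²) = 580
|L(j4.4)| = 23.9 / (58.96 × 580) = 0.00069882
20 log₁₀(0.00069882) = -63.11 dB
∠(j4.4 + 58.8) = arctan(4.4/58.8) = 4.28°
∠(j4.4 + 580) = arctan(4.4/580) = 0.43°
∠L(j4.4) = − (4.28° + 0.43°) = -4.71°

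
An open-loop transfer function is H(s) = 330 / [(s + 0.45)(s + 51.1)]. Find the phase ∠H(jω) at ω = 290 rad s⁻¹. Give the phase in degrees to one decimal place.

∠(j290 + 0.45) = arctan(290/0.45) = 89.91°
∠(j290 + 51.1) = arctan(290/51.1) = 80.01°
∠H(j290) = − (89.91° + 80.01°) = -169.92°

-169.9 deg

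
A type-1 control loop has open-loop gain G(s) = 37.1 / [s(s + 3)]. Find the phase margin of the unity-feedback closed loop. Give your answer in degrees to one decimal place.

27.6°

Gain crossover: |G(jω)| = 1 at ω ≈ 5.73 rad/sec.
∠G(j5.73) = −90° − arctan(5.73/3) ≈ -152.38°
PM = 180° + (-152.38°) = 27.62°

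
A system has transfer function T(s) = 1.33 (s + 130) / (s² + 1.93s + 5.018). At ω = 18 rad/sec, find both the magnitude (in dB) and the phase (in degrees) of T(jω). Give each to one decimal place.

|T| = -5.3 dB, ∠T = -165.9°

|j18 + 130| = √(18² + 130²) = 131.2
|(j18)² + 1.93(j18) + 5.018| = |-318.98 + j34.74| = 320.9
|T(j18)| = 1.33 × 131.2 / 320.9 = 0.54399
20 log₁₀(0.54399) = -5.29 dB
∠(j18 + 130) = arctan(18/130) = 7.88°
∠[(j18)² + 1.93(j18) + 5.018] = ∠[-318.98 + j34.74] = 173.78°
∠T(j18) = 7.88° − 173.78° = -165.90°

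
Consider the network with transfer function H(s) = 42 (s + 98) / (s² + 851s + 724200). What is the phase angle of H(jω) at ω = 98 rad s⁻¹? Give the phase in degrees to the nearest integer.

38°

∠(j98 + 98) = arctan(98/98) = 45.00°
∠[(j98)² + 851(j98) + 724200] = ∠[7.146e+05 + j83398] = 6.66°
∠H(j98) = 45.00° − 6.66° = 38.34°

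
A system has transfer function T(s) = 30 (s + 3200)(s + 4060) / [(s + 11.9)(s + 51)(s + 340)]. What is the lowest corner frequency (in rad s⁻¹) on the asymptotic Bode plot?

Break frequencies occur at each pole and zero magnitude: 11.9 rad s⁻¹, 51 rad s⁻¹, 340 rad s⁻¹, 3200 rad s⁻¹, 4060 rad s⁻¹.
The lowest is 11.9 rad s⁻¹.

11.9 rad s⁻¹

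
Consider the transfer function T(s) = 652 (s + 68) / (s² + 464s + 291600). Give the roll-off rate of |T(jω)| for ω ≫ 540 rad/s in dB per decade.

With 1 zero and 2 poles, the high-frequency asymptotic slope is 20 × (1 − 2) = -20 dB/decade.

-20 dB/decade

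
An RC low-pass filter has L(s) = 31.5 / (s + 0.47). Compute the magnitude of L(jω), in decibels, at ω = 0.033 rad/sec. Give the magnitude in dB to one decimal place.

|j0.033 + 0.47| = √(0.033² + 0.47²) = 0.4712
|L(j0.033)| = 31.5 / 0.4712 = 66.857
20 log₁₀(66.857) = 36.50 dB

36.5 dB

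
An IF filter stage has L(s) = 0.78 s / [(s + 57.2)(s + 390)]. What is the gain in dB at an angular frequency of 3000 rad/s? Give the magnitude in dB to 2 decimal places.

-71.77 dB

|j3000| = 3000
|j3000 + 57.2| = √(3000² + 57.2²) = 3001
|j3000 + 390| = √(3000² + 390²) = 3025
|L(j3000)| = 0.78 × 3000 / (3001 × 3025) = 0.00025778
20 log₁₀(0.00025778) = -71.775 dB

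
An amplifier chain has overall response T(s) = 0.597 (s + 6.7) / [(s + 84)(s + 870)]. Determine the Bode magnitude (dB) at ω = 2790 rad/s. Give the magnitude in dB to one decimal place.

-73.8 dB

|j2790 + 6.7| = √(2790² + 6.7²) = 2790
|j2790 + 84| = √(2790² + 84²) = 2791
|j2790 + 870| = √(2790² + 870²) = 2922
|T(j2790)| = 0.597 × 2790 / (2791 × 2922) = 0.00020419
20 log₁₀(0.00020419) = -73.80 dB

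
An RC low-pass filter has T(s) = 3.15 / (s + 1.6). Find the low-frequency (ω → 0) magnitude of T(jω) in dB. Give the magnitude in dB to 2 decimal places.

T(0) = 3.15 / 1.6 = 1.9687
20 log₁₀(1.9687) = 5.884 dB

5.88 dB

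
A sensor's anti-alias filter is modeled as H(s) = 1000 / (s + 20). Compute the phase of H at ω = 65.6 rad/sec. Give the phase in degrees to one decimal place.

-73.0°

∠(j65.6 + 20) = arctan(65.6/20) = 73.04°
∠H(j65.6) = −73.04° = -73.04°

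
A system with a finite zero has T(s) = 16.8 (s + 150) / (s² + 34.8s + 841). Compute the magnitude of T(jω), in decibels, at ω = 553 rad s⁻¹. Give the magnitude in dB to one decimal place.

|j553 + 150| = √(553² + 150²) = 573
|(j553)² + 34.8(j553) + 841| = |-3.0497e+05 + j19244| = 3.056e+05
|T(j553)| = 16.8 × 573 / 3.056e+05 = 0.031502
20 log₁₀(0.031502) = -30.03 dB

-30.0 dB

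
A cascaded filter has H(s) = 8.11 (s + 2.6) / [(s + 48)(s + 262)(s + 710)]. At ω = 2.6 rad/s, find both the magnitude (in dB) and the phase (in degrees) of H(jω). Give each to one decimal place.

|j2.6 + 2.6| = √(2.6² + 2.6²) = 3.677
|j2.6 + 48| = √(2.6² + 48²) = 48.07
|j2.6 + 262| = √(2.6² + 262²) = 262
|j2.6 + 710| = √(2.6² + 710²) = 710
|H(j2.6)| = 8.11 × 3.677 / (48.07 × 262 × 710) = 3.3346e-06
20 log₁₀(3.3346e-06) = -109.54 dB
∠(j2.6 + 2.6) = arctan(2.6/2.6) = 45.00°
∠(j2.6 + 48) = arctan(2.6/48) = 3.10°
∠(j2.6 + 262) = arctan(2.6/262) = 0.57°
∠(j2.6 + 710) = arctan(2.6/710) = 0.21°
∠H(j2.6) = 45.00° − (3.10° + 0.57° + 0.21°) = 41.12°

|H| = -109.5 dB, ∠H = 41.1°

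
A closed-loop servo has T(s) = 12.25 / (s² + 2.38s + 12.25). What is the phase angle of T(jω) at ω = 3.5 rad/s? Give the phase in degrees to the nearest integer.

-90°

∠[(j3.5)² + 2.38(j3.5) + 12.25] = ∠[0 + j8.33] = 90.00°
∠T(j3.5) = −90.00° = -90.00°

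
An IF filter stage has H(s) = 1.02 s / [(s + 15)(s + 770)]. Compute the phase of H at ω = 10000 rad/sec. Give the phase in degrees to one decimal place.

-85.5°

∠(j10000) = 90.00°
∠(j10000 + 15) = arctan(10000/15) = 89.91°
∠(j10000 + 770) = arctan(10000/770) = 85.60°
∠H(j10000) = 90.00° − (89.91° + 85.60°) = -85.51°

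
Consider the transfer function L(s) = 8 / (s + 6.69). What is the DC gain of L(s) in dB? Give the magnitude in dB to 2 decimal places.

1.55 dB

L(0) = 8 / 6.69 = 1.1958
20 log₁₀(1.1958) = 1.553 dB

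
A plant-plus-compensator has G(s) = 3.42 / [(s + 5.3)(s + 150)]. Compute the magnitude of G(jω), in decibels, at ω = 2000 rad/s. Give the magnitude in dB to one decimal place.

|j2000 + 5.3| = √(2000² + 5.3²) = 2000
|j2000 + 150| = √(2000² + 150²) = 2006
|G(j2000)| = 3.42 / (2000 × 2006) = 8.526e-07
20 log₁₀(8.526e-07) = -121.39 dB

-121.4 dB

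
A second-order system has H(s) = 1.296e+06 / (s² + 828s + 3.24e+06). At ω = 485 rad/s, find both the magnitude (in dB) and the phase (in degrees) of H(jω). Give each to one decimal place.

|(j485)² + 828(j485) + 3.24e+06| = |3.0048e+06 + j4.0158e+05| = 3.031e+06
|H(j485)| = 1.296e+06 / 3.031e+06 = 0.42751
20 log₁₀(0.42751) = -7.38 dB
∠[(j485)² + 828(j485) + 3.24e+06] = ∠[3.0048e+06 + j4.0158e+05] = 7.61°
∠H(j485) = −7.61° = -7.61°

|H| = -7.4 dB, ∠H = -7.6°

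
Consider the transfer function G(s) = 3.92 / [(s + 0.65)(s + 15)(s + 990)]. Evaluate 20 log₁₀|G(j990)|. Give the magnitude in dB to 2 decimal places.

|j990 + 0.65| = √(990² + 0.65²) = 990
|j990 + 15| = √(990² + 15²) = 990.1
|j990 + 990| = √(990² + 990²) = 1400
|G(j990)| = 3.92 / (990 × 990.1 × 1400) = 2.8564e-09
20 log₁₀(2.8564e-09) = -170.884 dB

-170.88 dB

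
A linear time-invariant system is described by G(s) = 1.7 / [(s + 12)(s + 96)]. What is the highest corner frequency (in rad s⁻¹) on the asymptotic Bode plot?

Break frequencies occur at each pole and zero magnitude: 12 rad s⁻¹, 96 rad s⁻¹.
The highest is 96 rad s⁻¹.

96 rad s⁻¹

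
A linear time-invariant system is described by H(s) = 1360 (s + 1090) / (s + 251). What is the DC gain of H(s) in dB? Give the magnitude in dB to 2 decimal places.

H(0) = 1360 × 1090 / 251 = 5906
20 log₁₀(5906) = 75.426 dB

75.43 dB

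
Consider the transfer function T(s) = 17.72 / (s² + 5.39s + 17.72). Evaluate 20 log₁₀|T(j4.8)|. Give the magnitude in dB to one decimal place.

-3.5 dB

|(j4.8)² + 5.39(j4.8) + 17.72| = |-5.32 + j25.872| = 26.41
|T(j4.8)| = 17.72 / 26.41 = 0.67087
20 log₁₀(0.67087) = -3.47 dB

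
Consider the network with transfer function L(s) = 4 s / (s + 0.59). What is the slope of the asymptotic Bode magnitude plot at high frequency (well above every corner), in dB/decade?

0 dB/decade

With 1 zero and 1 pole, the high-frequency asymptotic slope is 20 × (1 − 1) = 0 dB/decade.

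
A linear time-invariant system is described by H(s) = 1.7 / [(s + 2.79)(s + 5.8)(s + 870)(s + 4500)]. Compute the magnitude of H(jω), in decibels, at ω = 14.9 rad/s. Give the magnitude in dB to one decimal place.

|j14.9 + 2.79| = √(14.9² + 2.79²) = 15.16
|j14.9 + 5.8| = √(14.9² + 5.8²) = 15.99
|j14.9 + 870| = √(14.9² + 870²) = 870.1
|j14.9 + 4500| = √(14.9² + 4500²) = 4500
|H(j14.9)| = 1.7 / (15.16 × 15.99 × 870.1 × 4500) = 1.7913e-09
20 log₁₀(1.7913e-09) = -174.94 dB

-174.9 dB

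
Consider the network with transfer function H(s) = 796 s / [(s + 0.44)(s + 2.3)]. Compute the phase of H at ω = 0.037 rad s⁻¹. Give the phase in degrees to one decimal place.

84.3°

∠(j0.037) = 90.00°
∠(j0.037 + 0.44) = arctan(0.037/0.44) = 4.81°
∠(j0.037 + 2.3) = arctan(0.037/2.3) = 0.92°
∠H(j0.037) = 90.00° − (4.81° + 0.92°) = 84.27°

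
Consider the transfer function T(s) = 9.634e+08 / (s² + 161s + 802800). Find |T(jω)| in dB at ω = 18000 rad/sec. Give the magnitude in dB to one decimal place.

9.5 dB

|(j18000)² + 161(j18000) + 802800| = |-3.232e+08 + j2.898e+06| = 3.232e+08
|T(j18000)| = 9.634e+08 / 3.232e+08 = 2.9807
20 log₁₀(2.9807) = 9.49 dB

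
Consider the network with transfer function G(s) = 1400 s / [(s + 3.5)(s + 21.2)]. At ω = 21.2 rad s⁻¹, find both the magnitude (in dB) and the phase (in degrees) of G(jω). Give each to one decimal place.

|j21.2| = 21.2
|j21.2 + 3.5| = √(21.2² + 3.5²) = 21.49
|j21.2 + 21.2| = √(21.2² + 21.2²) = 29.98
|G(j21.2)| = 1400 × 21.2 / (21.49 × 29.98) = 46.072
20 log₁₀(46.072) = 33.27 dB
∠(j21.2) = 90.00°
∠(j21.2 + 3.5) = arctan(21.2/3.5) = 80.63°
∠(j21.2 + 21.2) = arctan(21.2/21.2) = 45.00°
∠G(j21.2) = 90.00° − (80.63° + 45.00°) = -35.63°

|G| = 33.3 dB, ∠G = -35.6°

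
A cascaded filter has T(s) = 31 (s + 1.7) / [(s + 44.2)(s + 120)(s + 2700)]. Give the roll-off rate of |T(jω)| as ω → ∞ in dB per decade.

With 1 zero and 3 poles, the high-frequency asymptotic slope is 20 × (1 − 3) = -40 dB/decade.

-40 dB/decade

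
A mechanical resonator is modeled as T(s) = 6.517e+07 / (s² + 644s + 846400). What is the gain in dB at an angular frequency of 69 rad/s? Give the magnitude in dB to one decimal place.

37.8 dB

|(j69)² + 644(j69) + 846400| = |8.4164e+05 + j44436| = 8.428e+05
|T(j69)| = 6.517e+07 / 8.428e+05 = 77.325
20 log₁₀(77.325) = 37.77 dB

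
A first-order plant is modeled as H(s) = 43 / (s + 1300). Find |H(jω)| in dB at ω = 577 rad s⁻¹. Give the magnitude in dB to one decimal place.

-30.4 dB

|j577 + 1300| = √(577² + 1300²) = 1422
|H(j577)| = 43 / 1422 = 0.030233
20 log₁₀(0.030233) = -30.39 dB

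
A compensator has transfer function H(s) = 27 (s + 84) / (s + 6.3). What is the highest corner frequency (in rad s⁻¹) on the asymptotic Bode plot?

84 rad s⁻¹

Break frequencies occur at each pole and zero magnitude: 6.3 rad s⁻¹, 84 rad s⁻¹.
The highest is 84 rad s⁻¹.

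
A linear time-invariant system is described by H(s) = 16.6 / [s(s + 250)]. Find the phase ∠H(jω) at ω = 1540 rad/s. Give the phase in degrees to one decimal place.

-170.8°

∠(j1540 + 250) = arctan(1540/250) = 80.78°
∠(j1540) = 90.00°
∠H(j1540) = − (80.78° + 90.00°) = -170.78°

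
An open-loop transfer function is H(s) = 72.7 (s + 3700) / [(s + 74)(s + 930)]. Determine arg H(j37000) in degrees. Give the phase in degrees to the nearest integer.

-94°

∠(j37000 + 3700) = arctan(37000/3700) = 84.29°
∠(j37000 + 74) = arctan(37000/74) = 89.89°
∠(j37000 + 930) = arctan(37000/930) = 88.56°
∠H(j37000) = 84.29° − (89.89° + 88.56°) = -94.16°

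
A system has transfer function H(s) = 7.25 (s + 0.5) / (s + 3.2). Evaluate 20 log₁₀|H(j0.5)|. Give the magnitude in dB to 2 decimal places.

|j0.5 + 0.5| = √(0.5² + 0.5²) = 0.7071
|j0.5 + 3.2| = √(0.5² + 3.2²) = 3.239
|H(j0.5)| = 7.25 × 0.7071 / 3.239 = 1.5828
20 log₁₀(1.5828) = 3.989 dB

3.99 dB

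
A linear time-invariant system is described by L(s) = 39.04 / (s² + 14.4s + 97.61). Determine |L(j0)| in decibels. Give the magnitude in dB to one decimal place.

-8.0 dB

L(0) = 39.04 / 97.61 = 0.39996
20 log₁₀(0.39996) = -7.96 dB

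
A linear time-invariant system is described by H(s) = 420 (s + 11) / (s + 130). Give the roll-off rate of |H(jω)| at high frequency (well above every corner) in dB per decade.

0 dB/decade

With 1 zero and 1 pole, the high-frequency asymptotic slope is 20 × (1 − 1) = 0 dB/decade.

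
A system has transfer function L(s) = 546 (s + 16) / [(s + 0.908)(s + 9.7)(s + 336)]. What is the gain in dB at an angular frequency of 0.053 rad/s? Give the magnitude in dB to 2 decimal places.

|j0.053 + 16| = √(0.053² + 16²) = 16
|j0.053 + 0.908| = √(0.053² + 0.908²) = 0.9095
|j0.053 + 9.7| = √(0.053² + 9.7²) = 9.7
|j0.053 + 336| = √(0.053² + 336²) = 336
|L(j0.053)| = 546 × 16 / (0.9095 × 9.7 × 336) = 2.947
20 log₁₀(2.947) = 9.387 dB

9.39 dB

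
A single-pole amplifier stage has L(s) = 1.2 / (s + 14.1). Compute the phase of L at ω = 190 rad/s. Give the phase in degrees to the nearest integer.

-86°

∠(j190 + 14.1) = arctan(190/14.1) = 85.76°
∠L(j190) = −85.76° = -85.76°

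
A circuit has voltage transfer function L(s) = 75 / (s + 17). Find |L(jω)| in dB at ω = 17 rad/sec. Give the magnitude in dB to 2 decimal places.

9.88 dB

|j17 + 17| = √(17² + 17²) = 24.04
|L(j17)| = 75 / 24.04 = 3.1196
20 log₁₀(3.1196) = 9.882 dB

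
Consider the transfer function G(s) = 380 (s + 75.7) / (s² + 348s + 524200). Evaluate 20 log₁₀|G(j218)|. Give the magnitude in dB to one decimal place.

-14.8 dB

|j218 + 75.7| = √(218² + 75.7²) = 230.8
|(j218)² + 348(j218) + 524200| = |4.7668e+05 + j75864| = 4.827e+05
|G(j218)| = 380 × 230.8 / 4.827e+05 = 0.18168
20 log₁₀(0.18168) = -14.81 dB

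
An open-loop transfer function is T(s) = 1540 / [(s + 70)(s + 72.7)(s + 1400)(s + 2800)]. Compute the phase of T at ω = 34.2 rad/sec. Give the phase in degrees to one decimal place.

-53.3 deg

∠(j34.2 + 70) = arctan(34.2/70) = 26.04°
∠(j34.2 + 72.7) = arctan(34.2/72.7) = 25.19°
∠(j34.2 + 1400) = arctan(34.2/1400) = 1.40°
∠(j34.2 + 2800) = arctan(34.2/2800) = 0.70°
∠T(j34.2) = − (26.04° + 25.19° + 1.40° + 0.70°) = -53.33°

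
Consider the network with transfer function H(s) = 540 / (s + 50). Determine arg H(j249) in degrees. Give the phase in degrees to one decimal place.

-78.6 deg

∠(j249 + 50) = arctan(249/50) = 78.65°
∠H(j249) = −78.65° = -78.65°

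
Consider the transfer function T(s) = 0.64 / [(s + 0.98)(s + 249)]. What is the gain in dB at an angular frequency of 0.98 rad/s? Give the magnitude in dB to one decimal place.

|j0.98 + 0.98| = √(0.98² + 0.98²) = 1.386
|j0.98 + 249| = √(0.98² + 249²) = 249
|T(j0.98)| = 0.64 / (1.386 × 249) = 0.0018545
20 log₁₀(0.0018545) = -54.64 dB

-54.6 dB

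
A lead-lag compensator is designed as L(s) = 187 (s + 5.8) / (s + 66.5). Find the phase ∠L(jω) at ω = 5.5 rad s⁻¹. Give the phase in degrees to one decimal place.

∠(j5.5 + 5.8) = arctan(5.5/5.8) = 43.48°
∠(j5.5 + 66.5) = arctan(5.5/66.5) = 4.73°
∠L(j5.5) = 43.48° − 4.73° = 38.75°

38.8 deg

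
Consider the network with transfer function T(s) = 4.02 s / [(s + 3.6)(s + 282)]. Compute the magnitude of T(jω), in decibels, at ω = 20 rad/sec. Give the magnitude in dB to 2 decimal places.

-37.08 dB

|j20| = 20
|j20 + 3.6| = √(20² + 3.6²) = 20.32
|j20 + 282| = √(20² + 282²) = 282.7
|T(j20)| = 4.02 × 20 / (20.32 × 282.7) = 0.013995
20 log₁₀(0.013995) = -37.081 dB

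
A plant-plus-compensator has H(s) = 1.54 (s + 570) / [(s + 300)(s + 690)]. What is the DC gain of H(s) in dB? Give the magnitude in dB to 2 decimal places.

-47.45 dB

H(0) = 1.54 × 570 / (300 × 690) = 0.0042406
20 log₁₀(0.0042406) = -47.451 dB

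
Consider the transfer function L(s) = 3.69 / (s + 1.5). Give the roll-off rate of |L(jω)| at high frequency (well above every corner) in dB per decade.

-20 dB/decade

With 0 zeros and 1 pole, the high-frequency asymptotic slope is 20 × (0 − 1) = -20 dB/decade.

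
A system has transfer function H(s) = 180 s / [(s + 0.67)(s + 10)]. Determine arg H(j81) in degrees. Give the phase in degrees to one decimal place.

∠(j81) = 90.00°
∠(j81 + 0.67) = arctan(81/0.67) = 89.53°
∠(j81 + 10) = arctan(81/10) = 82.96°
∠H(j81) = 90.00° − (89.53° + 82.96°) = -82.49°

-82.5 deg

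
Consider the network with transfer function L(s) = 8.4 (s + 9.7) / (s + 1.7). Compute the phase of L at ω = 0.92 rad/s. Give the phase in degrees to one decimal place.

-23.0°

∠(j0.92 + 9.7) = arctan(0.92/9.7) = 5.42°
∠(j0.92 + 1.7) = arctan(0.92/1.7) = 28.42°
∠L(j0.92) = 5.42° − 28.42° = -23.00°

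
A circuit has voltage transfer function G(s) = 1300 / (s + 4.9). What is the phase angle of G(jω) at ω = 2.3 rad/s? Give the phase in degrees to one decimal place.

∠(j2.3 + 4.9) = arctan(2.3/4.9) = 25.14°
∠G(j2.3) = −25.14° = -25.14°

-25.1 deg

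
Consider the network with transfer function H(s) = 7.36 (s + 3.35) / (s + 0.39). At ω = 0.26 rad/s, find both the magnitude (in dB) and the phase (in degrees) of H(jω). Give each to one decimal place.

|H| = 34.4 dB, ∠H = -29.3°

|j0.26 + 3.35| = √(0.26² + 3.35²) = 3.36
|j0.26 + 0.39| = √(0.26² + 0.39²) = 0.4687
|H(j0.26)| = 7.36 × 3.36 / 0.4687 = 52.761
20 log₁₀(52.761) = 34.45 dB
∠(j0.26 + 3.35) = arctan(0.26/3.35) = 4.44°
∠(j0.26 + 0.39) = arctan(0.26/0.39) = 33.69°
∠H(j0.26) = 4.44° − 33.69° = -29.25°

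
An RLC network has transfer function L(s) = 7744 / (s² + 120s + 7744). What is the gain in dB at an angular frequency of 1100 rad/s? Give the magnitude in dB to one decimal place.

|(j1100)² + 120(j1100) + 7744| = |-1.2023e+06 + j1.32e+05| = 1.209e+06
|L(j1100)| = 7744 / 1.209e+06 = 0.0064027
20 log₁₀(0.0064027) = -43.87 dB

-43.9 dB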